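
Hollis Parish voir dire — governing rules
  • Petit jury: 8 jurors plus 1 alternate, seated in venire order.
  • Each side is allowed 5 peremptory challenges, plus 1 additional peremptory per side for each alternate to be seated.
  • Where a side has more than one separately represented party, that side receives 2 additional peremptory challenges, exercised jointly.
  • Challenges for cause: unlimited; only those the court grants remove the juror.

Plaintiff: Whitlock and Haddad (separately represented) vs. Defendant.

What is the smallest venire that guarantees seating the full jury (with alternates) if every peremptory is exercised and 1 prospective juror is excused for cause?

24

Seats to fill: 8 + 1 alternates = 9.
Peremptories — Plaintiff: 5 + 1×1 + 2 = 8; Defendant: 5 + 1×1 = 6; total 14.
For-cause removals: 1.
Minimum venire: 9 + 14 + 1 = 24.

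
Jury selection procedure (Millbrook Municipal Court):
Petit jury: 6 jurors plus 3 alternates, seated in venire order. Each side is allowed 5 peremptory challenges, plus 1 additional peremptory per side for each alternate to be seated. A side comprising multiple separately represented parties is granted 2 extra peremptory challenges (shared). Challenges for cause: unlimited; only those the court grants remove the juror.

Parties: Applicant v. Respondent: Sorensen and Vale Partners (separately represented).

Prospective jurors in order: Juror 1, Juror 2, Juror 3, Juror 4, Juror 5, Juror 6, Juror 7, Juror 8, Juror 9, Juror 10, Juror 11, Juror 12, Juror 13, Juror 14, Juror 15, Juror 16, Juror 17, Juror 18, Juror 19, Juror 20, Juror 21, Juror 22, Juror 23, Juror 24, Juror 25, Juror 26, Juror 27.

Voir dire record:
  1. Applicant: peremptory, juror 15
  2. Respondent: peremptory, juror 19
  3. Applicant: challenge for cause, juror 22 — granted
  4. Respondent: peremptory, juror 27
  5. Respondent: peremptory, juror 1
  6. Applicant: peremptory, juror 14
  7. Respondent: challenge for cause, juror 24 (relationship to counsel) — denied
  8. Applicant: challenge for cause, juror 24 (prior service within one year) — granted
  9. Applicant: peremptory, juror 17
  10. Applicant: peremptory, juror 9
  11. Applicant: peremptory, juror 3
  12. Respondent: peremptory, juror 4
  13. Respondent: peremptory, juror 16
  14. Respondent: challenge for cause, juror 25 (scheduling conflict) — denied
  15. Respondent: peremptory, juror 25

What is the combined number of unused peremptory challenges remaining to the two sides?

Applicant allotment: 5 base + 1 × 3 alternates = 8. Respondent allotment: 5 base + 1 × 3 alternates + 2 multi-party = 10.
Applicant peremptories used: #15, #14, #17, #9, #3 — 5 (for-cause on #22, #24 don't count).
Respondent peremptories used: #19, #27, #1, #4, #16, #25 — 6 (for-cause on #24, #25 don't count).
Remaining: (8 − 5) + (10 − 6) = 7.

7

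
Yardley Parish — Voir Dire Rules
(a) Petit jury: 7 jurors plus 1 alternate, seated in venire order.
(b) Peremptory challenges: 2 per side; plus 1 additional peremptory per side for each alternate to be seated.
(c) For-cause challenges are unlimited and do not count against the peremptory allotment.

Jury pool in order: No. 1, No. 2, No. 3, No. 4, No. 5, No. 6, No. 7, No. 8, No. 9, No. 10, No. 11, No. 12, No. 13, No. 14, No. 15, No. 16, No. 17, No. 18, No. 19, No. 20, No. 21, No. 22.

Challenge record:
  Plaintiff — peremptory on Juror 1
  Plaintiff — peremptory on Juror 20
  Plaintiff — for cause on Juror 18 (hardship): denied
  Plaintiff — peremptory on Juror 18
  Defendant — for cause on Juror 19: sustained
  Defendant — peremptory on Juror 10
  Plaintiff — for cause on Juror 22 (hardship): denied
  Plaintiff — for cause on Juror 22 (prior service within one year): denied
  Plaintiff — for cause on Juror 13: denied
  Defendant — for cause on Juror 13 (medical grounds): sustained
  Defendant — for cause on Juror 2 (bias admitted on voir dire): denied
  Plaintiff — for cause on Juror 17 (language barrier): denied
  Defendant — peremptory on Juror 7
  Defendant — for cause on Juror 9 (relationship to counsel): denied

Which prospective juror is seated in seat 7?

Removed: #1, #7, #10, #13, #18, #19, #20. (#2, #9, #17, #22 stay — for-cause denied.)
Seating in order: seats 1–7 → #2, #3, #4, #5, #6, #8, #9; alternates → #11.
So seat 7 is #9.

9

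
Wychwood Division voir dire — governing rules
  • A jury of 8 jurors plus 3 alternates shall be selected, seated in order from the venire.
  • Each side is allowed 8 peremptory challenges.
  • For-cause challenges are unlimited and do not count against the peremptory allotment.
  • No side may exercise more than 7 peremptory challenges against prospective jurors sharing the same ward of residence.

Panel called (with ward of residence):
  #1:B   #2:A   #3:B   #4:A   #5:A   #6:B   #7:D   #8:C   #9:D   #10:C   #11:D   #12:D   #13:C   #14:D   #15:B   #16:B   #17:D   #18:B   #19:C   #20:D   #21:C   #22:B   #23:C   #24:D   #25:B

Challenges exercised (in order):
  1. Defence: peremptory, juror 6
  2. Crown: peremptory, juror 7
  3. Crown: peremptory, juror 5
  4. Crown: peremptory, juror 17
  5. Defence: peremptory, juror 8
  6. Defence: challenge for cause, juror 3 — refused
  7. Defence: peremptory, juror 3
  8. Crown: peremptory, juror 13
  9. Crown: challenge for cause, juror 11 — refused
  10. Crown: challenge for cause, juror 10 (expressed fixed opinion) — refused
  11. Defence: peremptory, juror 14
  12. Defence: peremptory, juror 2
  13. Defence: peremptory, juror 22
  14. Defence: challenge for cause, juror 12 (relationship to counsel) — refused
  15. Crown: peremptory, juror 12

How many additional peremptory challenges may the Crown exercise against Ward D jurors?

3

Crown peremptories so far: #7, #5, #17, #13, #12 — 5 of 8 used, 3 left overall.
Against Ward D: #7, #17, #12 — 3 used; per-ward cap 7 leaves 4.
Binding limit: min(3, 4) = 3.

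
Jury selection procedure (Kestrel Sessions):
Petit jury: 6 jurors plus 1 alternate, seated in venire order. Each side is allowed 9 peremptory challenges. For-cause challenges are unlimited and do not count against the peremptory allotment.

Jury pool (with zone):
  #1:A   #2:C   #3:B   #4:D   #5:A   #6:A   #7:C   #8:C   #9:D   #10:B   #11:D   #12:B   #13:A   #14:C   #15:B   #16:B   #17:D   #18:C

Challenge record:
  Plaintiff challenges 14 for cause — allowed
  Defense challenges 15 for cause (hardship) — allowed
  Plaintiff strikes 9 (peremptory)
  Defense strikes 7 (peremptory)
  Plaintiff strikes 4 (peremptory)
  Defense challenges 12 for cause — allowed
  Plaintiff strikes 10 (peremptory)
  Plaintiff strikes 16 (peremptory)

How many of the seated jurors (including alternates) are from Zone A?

Removed: #4, #7, #9, #10, #12, #14, #15, #16.
Seated (7 incl. alternates): #1, #2, #3, #5, #6, #8, #11.
Of those, in Zone A: #1, #5, #6 → 3.

3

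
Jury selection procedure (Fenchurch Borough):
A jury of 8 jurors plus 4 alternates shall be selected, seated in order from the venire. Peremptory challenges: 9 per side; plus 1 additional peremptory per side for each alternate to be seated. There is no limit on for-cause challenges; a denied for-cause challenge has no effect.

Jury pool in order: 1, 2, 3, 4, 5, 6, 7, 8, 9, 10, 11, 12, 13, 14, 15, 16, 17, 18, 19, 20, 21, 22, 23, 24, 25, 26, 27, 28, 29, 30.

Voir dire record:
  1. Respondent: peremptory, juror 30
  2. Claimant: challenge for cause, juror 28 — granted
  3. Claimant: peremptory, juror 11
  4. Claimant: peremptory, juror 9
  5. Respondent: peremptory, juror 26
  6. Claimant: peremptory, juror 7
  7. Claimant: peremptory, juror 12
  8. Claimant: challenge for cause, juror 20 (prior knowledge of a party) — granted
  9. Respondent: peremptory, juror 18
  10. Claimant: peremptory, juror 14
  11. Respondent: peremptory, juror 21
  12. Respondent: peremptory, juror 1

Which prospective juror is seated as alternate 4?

Removed: #1, #7, #9, #11, #12, #14, #18, #20, #21, #26, #28, #30.
Seating in order: seats 1–8 → #2, #3, #4, #5, #6, #8, #10, #13; alternates → #15, #16, #17, #19.
So alternate 4 is #19.

19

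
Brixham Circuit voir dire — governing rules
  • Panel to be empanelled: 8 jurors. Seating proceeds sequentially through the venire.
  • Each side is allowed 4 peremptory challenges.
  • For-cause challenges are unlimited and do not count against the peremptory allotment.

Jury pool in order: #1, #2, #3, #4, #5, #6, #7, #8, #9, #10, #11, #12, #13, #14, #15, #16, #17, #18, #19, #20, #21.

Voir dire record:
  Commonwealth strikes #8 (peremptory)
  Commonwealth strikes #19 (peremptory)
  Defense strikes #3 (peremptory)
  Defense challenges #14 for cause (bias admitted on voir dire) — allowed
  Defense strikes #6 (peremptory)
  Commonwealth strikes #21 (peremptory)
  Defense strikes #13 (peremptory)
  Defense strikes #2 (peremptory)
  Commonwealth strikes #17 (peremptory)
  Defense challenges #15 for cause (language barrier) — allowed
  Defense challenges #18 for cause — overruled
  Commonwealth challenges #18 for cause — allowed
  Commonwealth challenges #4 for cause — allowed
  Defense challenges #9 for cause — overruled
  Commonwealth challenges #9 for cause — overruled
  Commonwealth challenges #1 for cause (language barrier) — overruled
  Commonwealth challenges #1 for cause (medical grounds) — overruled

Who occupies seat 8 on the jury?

Removed: #2, #3, #4, #6, #8, #13, #14, #15, #17, #18, #19, #21. (#1, #9 stay — for-cause denied.)
Seating in order: seats 1–8 → #1, #5, #7, #9, #10, #11, #12, #16.
So seat 8 is #16.

16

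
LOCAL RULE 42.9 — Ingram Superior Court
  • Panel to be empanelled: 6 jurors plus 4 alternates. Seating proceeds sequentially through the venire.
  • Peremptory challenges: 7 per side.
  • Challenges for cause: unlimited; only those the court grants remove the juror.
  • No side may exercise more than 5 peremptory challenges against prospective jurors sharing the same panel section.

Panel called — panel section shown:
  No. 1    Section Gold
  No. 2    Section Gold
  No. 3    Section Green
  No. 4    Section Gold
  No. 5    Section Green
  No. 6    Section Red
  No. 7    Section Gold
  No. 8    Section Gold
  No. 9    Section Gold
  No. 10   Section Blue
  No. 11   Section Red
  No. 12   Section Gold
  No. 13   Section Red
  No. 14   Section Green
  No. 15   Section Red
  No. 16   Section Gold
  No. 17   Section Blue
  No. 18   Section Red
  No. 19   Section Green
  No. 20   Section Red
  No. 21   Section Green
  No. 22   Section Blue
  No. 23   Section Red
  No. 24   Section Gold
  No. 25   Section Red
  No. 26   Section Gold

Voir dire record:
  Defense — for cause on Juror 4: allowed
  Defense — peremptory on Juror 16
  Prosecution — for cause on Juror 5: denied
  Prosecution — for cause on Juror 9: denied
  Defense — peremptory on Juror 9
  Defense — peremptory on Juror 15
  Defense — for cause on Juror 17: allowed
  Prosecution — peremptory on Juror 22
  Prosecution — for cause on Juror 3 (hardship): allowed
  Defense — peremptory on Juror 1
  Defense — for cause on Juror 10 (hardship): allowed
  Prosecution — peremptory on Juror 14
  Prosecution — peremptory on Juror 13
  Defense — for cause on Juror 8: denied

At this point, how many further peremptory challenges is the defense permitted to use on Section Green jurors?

3

Defense peremptories so far: #16, #9, #15, #1 — 4 of 7 used, 3 left overall.
Against Section Green: none yet — per-section cap 5 leaves 5.
Binding limit: min(3, 5) = 3.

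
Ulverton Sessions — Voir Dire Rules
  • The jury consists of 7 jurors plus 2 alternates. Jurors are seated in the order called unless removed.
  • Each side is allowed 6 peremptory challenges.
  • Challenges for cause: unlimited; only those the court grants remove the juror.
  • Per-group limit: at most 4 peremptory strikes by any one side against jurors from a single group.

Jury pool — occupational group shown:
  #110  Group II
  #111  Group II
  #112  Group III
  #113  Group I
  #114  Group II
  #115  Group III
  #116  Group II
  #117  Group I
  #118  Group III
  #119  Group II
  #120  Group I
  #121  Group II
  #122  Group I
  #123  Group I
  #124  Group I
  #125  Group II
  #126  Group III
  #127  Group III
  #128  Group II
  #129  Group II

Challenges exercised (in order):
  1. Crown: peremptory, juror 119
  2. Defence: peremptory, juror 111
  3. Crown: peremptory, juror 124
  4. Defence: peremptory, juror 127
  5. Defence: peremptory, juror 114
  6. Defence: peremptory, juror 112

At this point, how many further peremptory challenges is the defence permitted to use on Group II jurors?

Defence peremptories so far: #111, #127, #114, #112 — 4 of 6 used, 2 left overall.
Against Group II: #111, #114 — 2 used; per-group cap 4 leaves 2.
Binding limit: min(2, 2) = 2.

2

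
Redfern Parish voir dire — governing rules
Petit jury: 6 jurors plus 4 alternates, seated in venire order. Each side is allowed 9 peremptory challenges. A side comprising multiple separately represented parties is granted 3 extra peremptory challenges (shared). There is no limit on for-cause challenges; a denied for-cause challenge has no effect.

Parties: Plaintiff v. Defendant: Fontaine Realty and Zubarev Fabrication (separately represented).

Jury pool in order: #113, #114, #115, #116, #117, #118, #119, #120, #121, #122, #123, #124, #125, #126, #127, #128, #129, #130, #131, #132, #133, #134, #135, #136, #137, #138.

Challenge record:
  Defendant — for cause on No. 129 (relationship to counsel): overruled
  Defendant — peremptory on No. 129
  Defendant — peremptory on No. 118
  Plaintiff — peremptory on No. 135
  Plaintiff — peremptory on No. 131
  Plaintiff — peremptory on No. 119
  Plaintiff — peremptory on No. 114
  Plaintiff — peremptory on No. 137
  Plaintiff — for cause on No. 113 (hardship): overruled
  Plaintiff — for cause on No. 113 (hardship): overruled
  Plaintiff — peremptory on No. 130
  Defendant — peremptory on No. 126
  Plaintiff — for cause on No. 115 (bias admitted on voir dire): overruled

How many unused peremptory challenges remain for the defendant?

Defendant allotment: 9 base + 3 multi-party = 12.
Defendant peremptories used: #129, #118, #126 — 3 (the for-cause on #129 doesn't count).
Remaining: 12 − 3 = 9.

9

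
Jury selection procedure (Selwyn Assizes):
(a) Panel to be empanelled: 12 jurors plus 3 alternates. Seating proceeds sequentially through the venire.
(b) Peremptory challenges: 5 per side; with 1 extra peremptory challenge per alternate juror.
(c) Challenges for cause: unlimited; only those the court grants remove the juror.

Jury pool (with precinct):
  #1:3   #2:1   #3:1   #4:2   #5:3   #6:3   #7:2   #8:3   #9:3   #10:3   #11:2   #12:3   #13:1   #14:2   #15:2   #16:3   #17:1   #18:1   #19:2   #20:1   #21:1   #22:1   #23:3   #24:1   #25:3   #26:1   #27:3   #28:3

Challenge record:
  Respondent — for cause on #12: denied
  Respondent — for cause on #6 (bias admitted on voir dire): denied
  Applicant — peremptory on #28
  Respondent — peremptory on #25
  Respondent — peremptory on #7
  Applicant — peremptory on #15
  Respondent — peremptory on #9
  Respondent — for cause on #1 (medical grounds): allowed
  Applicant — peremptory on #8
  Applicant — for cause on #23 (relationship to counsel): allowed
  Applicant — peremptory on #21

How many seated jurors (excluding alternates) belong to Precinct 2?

3

Removed: #1, #7, #8, #9, #15, #21, #23, #25, #28.
Seated jurors 1–12: #2, #3, #4, #5, #6, #10, #11, #12, #13, #14, #16, #17 (alternates #18, #19, #20 not counted).
Of those, in Precinct 2: #4, #11, #14 → 3.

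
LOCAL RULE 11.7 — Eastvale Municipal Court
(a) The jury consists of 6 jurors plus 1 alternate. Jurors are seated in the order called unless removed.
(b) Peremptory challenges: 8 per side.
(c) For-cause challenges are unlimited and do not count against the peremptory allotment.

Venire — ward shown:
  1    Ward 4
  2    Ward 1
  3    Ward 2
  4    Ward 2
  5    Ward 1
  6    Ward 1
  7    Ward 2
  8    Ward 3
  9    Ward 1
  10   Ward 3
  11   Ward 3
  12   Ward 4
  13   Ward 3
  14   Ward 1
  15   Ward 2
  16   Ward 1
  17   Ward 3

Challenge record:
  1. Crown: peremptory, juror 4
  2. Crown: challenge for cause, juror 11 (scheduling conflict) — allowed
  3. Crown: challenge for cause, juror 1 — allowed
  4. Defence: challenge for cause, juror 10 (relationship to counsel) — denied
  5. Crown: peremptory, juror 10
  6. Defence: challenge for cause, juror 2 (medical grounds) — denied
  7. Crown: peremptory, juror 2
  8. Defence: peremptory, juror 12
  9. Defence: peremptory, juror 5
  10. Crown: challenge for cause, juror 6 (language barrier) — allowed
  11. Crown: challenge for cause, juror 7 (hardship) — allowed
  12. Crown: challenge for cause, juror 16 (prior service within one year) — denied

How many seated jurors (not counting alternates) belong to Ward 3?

Removed: #1, #2, #4, #5, #6, #7, #10, #11, #12.
Seated jurors 1–6: #3, #8, #9, #13, #14, #15 (alternates #16 not counted).
Of those, in Ward 3: #8, #13 → 2.

2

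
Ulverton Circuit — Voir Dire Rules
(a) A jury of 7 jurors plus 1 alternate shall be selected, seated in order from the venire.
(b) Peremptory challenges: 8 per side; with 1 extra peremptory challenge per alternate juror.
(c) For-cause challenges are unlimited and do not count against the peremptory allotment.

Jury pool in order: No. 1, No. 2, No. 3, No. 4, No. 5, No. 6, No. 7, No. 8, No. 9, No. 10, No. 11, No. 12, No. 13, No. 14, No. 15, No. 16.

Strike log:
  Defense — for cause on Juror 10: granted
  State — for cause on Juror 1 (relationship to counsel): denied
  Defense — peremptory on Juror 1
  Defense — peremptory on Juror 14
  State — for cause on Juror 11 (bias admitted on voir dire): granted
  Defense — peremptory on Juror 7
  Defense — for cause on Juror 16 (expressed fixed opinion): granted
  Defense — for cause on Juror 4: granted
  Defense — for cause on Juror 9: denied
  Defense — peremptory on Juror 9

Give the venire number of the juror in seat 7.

Removed: #1, #4, #7, #9, #10, #11, #14, #16.
Seating in order: seats 1–7 → #2, #3, #5, #6, #8, #12, #13; alternates → #15.
So seat 7 is #13.

13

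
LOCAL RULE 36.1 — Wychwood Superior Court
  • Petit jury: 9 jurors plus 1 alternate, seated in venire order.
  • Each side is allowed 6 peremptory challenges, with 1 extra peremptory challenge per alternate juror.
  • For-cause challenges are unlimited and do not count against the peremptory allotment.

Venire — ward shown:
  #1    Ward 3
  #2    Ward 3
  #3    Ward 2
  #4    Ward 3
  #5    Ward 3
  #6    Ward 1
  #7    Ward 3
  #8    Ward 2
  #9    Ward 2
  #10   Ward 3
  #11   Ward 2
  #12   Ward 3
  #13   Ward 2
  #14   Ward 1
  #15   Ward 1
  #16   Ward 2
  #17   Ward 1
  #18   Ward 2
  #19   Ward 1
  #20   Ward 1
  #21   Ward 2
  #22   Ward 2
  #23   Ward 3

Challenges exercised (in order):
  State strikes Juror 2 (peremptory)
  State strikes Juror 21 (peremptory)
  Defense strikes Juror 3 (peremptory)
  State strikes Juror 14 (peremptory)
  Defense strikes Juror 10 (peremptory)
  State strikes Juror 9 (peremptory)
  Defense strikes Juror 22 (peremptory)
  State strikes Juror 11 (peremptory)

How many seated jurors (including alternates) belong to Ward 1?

Removed: #2, #3, #9, #10, #11, #14, #21, #22.
Seated (10 incl. alternates): #1, #4, #5, #6, #7, #8, #12, #13, #15, #16.
Of those, in Ward 1: #6, #15 → 2.

2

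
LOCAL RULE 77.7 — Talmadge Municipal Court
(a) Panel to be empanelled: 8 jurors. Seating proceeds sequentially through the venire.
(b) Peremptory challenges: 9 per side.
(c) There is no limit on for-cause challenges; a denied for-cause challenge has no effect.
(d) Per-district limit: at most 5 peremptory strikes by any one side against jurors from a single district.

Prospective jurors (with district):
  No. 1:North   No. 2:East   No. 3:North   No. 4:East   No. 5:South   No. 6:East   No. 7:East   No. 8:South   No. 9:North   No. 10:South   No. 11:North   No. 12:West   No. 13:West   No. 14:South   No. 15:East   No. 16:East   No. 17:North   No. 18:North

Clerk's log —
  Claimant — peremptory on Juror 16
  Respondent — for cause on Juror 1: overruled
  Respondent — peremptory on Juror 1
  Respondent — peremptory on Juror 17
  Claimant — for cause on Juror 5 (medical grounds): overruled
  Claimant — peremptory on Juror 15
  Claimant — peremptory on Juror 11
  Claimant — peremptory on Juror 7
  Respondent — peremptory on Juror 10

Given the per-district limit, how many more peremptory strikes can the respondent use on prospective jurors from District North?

Respondent peremptories so far: #1, #17, #10 — 3 of 9 used, 6 left overall.
Against District North: #1, #17 — 2 used; per-district cap 5 leaves 3.
Binding limit: min(6, 3) = 3.

3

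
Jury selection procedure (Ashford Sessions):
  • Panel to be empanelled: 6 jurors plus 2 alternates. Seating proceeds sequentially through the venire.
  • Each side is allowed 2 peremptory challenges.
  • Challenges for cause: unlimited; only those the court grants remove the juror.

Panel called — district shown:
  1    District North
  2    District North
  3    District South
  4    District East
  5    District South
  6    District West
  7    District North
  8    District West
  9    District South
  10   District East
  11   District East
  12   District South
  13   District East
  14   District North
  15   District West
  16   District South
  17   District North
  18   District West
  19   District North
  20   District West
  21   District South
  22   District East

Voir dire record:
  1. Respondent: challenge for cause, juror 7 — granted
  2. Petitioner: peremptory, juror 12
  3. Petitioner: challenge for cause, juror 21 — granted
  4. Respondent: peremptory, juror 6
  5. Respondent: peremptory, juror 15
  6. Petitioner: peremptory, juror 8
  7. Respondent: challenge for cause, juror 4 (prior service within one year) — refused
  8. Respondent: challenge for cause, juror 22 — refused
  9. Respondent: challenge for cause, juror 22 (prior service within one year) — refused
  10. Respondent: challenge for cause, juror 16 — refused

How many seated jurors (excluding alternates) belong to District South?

3

Removed: #6, #7, #8, #12, #15, #21.
Seated jurors 1–6: #1, #2, #3, #4, #5, #9 (alternates #10, #11 not counted).
Of those, in District South: #3, #5, #9 → 3.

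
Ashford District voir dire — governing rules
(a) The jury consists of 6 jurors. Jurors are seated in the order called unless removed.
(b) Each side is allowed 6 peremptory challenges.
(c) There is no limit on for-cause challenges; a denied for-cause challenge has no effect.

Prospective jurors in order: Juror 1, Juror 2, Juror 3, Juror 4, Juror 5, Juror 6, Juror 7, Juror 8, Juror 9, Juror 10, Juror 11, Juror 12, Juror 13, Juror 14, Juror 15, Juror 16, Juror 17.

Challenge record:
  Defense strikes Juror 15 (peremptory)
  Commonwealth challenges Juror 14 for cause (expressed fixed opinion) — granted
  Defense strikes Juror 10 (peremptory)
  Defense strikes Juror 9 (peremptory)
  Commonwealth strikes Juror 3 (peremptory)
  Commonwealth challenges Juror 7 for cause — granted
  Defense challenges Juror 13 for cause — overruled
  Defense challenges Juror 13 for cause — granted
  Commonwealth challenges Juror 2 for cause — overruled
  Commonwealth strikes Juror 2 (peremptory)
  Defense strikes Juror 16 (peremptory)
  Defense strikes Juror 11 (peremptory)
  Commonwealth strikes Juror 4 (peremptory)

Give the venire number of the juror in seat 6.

Removed: #2, #3, #4, #7, #9, #10, #11, #13, #14, #15, #16.
Seating in order: seats 1–6 → #1, #5, #6, #8, #12, #17.
So seat 6 is #17.

17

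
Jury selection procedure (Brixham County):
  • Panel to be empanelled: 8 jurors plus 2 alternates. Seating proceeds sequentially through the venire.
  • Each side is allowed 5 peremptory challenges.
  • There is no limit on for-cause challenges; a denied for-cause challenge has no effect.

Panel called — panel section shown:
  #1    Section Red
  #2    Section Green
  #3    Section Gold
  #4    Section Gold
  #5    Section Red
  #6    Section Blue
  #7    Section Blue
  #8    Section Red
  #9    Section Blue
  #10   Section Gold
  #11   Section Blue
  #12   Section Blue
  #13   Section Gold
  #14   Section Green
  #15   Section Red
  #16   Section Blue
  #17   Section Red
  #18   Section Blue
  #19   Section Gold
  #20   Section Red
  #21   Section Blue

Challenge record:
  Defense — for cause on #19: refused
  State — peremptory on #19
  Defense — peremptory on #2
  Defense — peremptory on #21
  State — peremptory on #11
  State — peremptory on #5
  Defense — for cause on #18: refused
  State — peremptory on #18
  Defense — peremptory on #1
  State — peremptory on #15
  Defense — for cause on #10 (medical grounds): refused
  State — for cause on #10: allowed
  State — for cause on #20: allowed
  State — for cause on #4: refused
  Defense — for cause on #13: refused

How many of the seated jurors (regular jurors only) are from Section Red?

Removed: #1, #2, #5, #10, #11, #15, #18, #19, #20, #21.
Seated jurors 1–8: #3, #4, #6, #7, #8, #9, #12, #13 (alternates #14, #16 not counted).
Of those, in Section Red: #8 → 1.

1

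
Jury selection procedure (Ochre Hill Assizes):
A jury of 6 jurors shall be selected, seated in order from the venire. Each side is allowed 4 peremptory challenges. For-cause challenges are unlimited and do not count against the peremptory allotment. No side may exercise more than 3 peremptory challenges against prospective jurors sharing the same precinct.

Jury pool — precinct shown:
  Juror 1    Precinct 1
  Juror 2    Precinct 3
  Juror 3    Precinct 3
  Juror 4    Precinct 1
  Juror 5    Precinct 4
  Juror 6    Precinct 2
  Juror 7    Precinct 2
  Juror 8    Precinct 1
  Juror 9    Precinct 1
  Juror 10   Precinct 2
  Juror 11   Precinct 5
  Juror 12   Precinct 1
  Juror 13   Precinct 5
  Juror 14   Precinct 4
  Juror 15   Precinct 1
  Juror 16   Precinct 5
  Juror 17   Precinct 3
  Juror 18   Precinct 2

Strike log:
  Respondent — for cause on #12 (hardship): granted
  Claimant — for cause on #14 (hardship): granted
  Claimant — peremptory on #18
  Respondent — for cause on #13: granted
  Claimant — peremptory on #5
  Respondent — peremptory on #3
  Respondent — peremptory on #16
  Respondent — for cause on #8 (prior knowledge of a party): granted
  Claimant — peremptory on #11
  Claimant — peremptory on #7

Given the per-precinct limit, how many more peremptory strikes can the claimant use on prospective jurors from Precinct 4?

Claimant peremptories so far: #18, #5, #11, #7 — 4 of 4 used, 0 left overall.
Against Precinct 4: #5 — 1 used; per-precinct cap 3 leaves 2.
Binding limit: min(0, 2) = 0.

0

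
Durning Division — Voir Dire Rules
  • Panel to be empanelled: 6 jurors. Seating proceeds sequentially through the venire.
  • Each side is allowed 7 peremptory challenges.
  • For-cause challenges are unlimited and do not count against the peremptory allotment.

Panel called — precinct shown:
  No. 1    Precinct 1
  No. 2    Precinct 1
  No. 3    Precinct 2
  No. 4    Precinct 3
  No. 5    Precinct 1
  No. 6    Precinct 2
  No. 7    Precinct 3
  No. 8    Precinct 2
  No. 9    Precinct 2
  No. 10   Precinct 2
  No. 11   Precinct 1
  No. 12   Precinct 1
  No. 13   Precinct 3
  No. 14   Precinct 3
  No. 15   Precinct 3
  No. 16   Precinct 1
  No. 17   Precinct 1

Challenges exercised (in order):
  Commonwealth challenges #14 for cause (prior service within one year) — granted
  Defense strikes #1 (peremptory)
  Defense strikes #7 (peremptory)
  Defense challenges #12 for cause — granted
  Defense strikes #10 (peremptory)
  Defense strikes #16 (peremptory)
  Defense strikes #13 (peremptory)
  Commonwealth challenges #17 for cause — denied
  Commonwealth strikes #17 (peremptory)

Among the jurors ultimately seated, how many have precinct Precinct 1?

2

Removed: #1, #7, #10, #12, #13, #14, #16, #17.
Seated jurors 1–6: #2, #3, #4, #5, #6, #8.
Of those, in Precinct 1: #2, #5 → 2.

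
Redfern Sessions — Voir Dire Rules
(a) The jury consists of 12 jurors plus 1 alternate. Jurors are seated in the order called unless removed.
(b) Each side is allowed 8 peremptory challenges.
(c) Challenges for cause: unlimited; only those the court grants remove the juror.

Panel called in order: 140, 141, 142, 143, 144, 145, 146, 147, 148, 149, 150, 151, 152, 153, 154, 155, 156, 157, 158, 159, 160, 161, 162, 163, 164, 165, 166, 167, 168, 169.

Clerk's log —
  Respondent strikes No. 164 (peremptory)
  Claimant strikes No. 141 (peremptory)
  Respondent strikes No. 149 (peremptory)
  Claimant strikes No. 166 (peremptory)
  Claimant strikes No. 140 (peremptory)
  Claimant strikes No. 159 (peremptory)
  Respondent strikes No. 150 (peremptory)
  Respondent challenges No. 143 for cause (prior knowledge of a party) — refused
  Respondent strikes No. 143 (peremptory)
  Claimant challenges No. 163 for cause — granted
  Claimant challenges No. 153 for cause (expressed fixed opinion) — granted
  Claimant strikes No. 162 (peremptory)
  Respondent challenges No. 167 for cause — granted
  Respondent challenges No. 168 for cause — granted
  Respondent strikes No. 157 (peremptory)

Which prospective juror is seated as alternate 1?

Removed: #140, #141, #143, #149, #150, #153, #157, #159, #162, #163, #164, #166, #167, #168.
Seating in order: seats 1–12 → #142, #144, #145, #146, #147, #148, #151, #152, #154, #155, #156, #158; alternates → #160.
So alternate 1 is #160.

160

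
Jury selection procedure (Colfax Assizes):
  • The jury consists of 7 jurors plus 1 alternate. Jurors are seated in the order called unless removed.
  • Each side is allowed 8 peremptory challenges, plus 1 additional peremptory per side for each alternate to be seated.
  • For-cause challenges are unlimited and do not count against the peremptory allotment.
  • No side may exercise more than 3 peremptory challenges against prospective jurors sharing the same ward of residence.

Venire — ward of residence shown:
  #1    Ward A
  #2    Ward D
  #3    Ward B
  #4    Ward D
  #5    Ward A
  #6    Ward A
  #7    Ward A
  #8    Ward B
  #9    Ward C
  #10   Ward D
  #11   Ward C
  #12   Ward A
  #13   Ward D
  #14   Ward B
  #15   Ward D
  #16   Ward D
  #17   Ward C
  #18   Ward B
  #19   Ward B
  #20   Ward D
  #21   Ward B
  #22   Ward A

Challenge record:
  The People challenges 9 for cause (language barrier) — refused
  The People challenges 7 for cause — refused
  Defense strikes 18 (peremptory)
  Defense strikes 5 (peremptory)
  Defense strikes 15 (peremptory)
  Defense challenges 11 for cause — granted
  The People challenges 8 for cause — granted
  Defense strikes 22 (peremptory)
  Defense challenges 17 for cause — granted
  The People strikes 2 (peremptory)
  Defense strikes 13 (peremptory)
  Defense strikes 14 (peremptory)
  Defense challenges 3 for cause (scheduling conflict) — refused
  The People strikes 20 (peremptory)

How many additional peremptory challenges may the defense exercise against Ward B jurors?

Defense peremptories so far: #18, #5, #15, #22, #13, #14 — 6 of 9 used, 3 left overall.
Against Ward B: #18, #14 — 2 used; per-ward cap 3 leaves 1.
Binding limit: min(3, 1) = 1.

1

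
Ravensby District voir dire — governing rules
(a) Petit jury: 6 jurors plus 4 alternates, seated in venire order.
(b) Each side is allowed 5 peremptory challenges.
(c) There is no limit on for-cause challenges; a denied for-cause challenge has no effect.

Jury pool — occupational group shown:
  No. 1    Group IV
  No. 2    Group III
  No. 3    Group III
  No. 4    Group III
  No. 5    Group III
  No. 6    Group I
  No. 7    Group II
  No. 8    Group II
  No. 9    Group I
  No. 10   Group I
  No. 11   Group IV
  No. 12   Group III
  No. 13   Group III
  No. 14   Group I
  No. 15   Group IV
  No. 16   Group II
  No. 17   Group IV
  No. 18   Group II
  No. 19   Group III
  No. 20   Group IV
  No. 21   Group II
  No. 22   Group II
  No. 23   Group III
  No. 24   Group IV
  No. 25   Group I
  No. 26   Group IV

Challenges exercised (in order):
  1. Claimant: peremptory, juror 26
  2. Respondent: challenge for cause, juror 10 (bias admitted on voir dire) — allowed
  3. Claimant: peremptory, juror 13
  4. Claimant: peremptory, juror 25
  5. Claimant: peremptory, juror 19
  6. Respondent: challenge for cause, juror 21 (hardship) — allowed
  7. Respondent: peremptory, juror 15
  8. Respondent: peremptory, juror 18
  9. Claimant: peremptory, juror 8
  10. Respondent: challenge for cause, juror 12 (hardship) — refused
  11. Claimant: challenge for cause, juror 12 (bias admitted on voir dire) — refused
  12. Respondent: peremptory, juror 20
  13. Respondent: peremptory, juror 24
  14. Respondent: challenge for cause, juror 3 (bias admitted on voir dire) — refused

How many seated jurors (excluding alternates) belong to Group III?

Removed: #8, #10, #13, #15, #18, #19, #20, #21, #24, #25, #26.
Seated jurors 1–6: #1, #2, #3, #4, #5, #6 (alternates #7, #9, #11, #12 not counted).
Of those, in Group III: #2, #3, #4, #5 → 4.

4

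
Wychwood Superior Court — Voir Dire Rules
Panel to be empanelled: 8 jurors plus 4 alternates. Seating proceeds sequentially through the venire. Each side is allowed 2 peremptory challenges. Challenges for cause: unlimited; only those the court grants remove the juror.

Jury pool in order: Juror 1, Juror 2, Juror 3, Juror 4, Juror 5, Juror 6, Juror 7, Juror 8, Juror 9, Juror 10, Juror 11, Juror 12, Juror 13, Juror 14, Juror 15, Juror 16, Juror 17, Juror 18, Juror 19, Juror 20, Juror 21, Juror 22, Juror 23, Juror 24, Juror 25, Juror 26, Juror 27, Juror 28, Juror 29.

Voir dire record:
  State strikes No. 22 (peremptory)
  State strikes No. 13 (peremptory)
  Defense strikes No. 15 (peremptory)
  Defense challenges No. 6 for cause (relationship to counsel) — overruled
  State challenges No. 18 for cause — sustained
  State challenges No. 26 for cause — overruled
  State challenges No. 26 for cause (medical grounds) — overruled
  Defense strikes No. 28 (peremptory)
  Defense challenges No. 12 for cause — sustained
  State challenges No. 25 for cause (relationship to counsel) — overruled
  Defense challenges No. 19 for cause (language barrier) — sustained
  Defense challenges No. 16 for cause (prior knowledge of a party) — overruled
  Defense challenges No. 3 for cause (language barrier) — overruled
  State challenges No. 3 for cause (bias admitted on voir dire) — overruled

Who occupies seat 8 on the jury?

Removed: #12, #13, #15, #18, #19, #22, #28. (#3, #6, #16, #25, #26 stay — for-cause denied.)
Seating in order: seats 1–8 → #1, #2, #3, #4, #5, #6, #7, #8; alternates → #9, #10, #11, #14.
So seat 8 is #8.

8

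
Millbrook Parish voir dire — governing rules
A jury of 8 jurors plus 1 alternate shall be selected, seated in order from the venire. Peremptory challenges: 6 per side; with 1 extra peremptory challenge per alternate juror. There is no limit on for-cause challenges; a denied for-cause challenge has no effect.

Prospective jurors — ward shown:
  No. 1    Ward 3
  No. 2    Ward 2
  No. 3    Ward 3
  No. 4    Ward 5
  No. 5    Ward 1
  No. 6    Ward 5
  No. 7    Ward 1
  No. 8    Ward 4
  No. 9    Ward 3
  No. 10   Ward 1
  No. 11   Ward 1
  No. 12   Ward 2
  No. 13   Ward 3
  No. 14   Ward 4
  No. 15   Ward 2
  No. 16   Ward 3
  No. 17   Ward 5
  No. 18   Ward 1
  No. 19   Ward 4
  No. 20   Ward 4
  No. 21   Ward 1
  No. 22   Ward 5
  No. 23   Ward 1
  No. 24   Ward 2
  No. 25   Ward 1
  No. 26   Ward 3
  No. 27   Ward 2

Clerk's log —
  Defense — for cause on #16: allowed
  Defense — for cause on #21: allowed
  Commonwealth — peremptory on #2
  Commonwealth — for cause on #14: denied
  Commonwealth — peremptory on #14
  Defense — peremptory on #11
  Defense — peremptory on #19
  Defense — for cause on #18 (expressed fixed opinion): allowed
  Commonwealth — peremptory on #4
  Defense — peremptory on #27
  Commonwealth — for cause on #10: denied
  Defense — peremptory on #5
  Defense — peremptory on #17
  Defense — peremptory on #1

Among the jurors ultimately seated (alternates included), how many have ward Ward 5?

1

Removed: #1, #2, #4, #5, #11, #14, #16, #17, #18, #19, #21, #27.
Seated (9 incl. alternates): #3, #6, #7, #8, #9, #10, #12, #13, #15.
Of those, in Ward 5: #6 → 1.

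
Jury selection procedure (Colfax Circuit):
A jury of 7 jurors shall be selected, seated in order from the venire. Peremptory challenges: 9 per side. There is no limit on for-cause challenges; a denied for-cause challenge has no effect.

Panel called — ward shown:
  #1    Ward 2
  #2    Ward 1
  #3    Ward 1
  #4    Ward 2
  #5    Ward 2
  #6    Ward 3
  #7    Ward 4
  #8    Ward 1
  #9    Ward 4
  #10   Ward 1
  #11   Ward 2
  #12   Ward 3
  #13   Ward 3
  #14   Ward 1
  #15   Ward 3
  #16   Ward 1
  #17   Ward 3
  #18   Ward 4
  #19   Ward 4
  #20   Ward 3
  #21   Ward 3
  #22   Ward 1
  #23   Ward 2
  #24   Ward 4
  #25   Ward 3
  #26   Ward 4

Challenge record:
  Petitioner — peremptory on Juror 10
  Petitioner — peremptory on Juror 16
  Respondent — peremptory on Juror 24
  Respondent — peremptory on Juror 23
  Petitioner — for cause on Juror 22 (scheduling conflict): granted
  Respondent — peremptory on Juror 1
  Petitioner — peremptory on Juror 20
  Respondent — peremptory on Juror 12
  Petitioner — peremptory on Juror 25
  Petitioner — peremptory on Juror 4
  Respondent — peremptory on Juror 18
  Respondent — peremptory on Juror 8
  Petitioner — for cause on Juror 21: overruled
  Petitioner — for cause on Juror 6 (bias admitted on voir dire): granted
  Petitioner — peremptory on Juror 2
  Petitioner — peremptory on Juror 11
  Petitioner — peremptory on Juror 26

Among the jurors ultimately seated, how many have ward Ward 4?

Removed: #1, #2, #4, #6, #8, #10, #11, #12, #16, #18, #20, #22, #23, #24, #25, #26.
Seated jurors 1–7: #3, #5, #7, #9, #13, #14, #15.
Of those, in Ward 4: #7, #9 → 2.

2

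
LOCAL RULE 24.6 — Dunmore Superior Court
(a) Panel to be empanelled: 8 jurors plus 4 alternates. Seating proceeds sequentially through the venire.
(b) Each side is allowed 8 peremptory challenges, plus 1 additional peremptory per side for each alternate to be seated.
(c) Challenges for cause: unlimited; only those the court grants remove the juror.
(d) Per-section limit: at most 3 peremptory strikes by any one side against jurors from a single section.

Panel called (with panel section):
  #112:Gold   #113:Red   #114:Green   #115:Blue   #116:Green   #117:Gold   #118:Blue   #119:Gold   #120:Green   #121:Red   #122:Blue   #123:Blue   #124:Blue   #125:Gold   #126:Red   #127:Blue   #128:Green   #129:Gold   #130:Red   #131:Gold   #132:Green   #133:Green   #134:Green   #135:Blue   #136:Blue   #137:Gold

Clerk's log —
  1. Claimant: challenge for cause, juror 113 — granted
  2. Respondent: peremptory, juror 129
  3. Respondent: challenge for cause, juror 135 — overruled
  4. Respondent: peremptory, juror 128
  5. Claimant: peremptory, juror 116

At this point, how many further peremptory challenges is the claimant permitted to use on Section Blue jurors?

3

Claimant peremptories so far: #116 — 1 of 12 used, 11 left overall.
Against Section Blue: none yet — per-section cap 3 leaves 3.
Binding limit: min(11, 3) = 3.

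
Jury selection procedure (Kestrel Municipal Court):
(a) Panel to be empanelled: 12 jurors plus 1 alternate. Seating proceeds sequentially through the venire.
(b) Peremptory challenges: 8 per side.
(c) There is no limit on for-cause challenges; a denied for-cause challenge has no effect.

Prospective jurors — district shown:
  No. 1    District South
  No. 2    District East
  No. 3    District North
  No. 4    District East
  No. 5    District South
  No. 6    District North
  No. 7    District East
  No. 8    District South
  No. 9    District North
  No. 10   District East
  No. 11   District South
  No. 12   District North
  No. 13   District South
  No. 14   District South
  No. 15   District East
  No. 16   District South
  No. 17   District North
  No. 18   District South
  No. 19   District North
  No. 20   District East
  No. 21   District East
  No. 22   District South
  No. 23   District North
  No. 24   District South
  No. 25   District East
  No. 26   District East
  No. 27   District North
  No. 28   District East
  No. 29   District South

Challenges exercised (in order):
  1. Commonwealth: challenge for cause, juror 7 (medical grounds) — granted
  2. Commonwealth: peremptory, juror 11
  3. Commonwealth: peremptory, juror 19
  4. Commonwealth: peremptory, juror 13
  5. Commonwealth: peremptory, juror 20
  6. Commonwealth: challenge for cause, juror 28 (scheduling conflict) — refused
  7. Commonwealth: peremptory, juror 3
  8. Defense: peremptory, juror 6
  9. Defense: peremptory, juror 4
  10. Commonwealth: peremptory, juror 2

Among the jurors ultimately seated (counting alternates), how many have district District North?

Removed: #2, #3, #4, #6, #7, #11, #13, #19, #20.
Seated (13 incl. alternates): #1, #5, #8, #9, #10, #12, #14, #15, #16, #17, #18, #21, #22.
Of those, in District North: #9, #12, #17 → 3.

3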